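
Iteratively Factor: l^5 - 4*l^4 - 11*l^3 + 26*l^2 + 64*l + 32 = (l + 2)*(l^4 - 6*l^3 + l^2 + 24*l + 16) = (l - 4)*(l + 2)*(l^3 - 2*l^2 - 7*l - 4) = (l - 4)*(l + 1)*(l + 2)*(l^2 - 3*l - 4) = (l - 4)*(l + 1)^2*(l + 2)*(l - 4)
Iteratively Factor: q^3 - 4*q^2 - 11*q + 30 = (q + 3)*(q^2 - 7*q + 10) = (q - 2)*(q + 3)*(q - 5)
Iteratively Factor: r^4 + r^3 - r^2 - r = (r + 1)*(r^3 - r) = (r - 1)*(r + 1)*(r^2 + r) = (r - 1)*(r + 1)^2*(r)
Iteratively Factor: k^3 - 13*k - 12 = (k - 4)*(k^2 + 4*k + 3) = (k - 4)*(k + 1)*(k + 3)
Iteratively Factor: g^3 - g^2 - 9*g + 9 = (g - 1)*(g^2 - 9) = (g - 3)*(g - 1)*(g + 3)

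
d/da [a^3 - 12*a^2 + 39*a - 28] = 3*a^2 - 24*a + 39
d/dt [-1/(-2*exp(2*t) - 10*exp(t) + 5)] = (-4*exp(t) - 10)*exp(t)/(2*exp(2*t) + 10*exp(t) - 5)^2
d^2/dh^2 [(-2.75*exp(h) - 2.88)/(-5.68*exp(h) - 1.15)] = (5.6843418860808e-14*exp(2*h) + 74.952712*exp(h) - 15.175285)*exp(h)/(183.250432*exp(3*h) + 111.30528*exp(2*h) + 22.5354*exp(h) + 1.520875)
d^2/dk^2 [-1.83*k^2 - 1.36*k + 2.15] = -3.66000000000000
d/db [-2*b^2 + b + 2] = 1 - 4*b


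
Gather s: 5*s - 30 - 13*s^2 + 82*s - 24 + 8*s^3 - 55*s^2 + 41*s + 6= 8*s^3 - 68*s^2 + 128*s - 48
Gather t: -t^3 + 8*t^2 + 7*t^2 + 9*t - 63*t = -t^3 + 15*t^2 - 54*t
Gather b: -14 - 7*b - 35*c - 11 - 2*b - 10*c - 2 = -9*b - 45*c - 27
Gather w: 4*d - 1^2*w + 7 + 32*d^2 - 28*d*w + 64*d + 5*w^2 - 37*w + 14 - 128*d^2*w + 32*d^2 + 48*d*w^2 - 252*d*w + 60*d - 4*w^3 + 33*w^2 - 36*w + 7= 64*d^2 + 128*d - 4*w^3 + w^2*(48*d + 38) + w*(-128*d^2 - 280*d - 74) + 28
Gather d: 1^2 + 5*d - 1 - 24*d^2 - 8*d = -24*d^2 - 3*d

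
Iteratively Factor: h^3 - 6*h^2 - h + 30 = (h - 3)*(h^2 - 3*h - 10) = (h - 5)*(h - 3)*(h + 2)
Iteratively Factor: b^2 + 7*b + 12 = (b + 3)*(b + 4)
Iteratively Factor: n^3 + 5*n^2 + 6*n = (n + 2)*(n^2 + 3*n) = n*(n + 2)*(n + 3)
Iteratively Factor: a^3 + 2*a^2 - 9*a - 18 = (a + 2)*(a^2 - 9) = (a + 2)*(a + 3)*(a - 3)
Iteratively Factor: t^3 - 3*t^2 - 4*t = (t)*(t^2 - 3*t - 4) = t*(t + 1)*(t - 4)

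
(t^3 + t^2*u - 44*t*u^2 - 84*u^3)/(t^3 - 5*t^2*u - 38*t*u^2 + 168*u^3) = (t + 2*u)/(t - 4*u)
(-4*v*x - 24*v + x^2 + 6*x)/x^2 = -4*v/x - 24*v/x^2 + 1 + 6/x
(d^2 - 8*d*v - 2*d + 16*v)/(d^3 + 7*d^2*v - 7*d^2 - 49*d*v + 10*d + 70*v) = (d - 8*v)/(d^2 + 7*d*v - 5*d - 35*v)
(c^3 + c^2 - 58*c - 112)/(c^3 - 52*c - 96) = (c + 7)/(c + 6)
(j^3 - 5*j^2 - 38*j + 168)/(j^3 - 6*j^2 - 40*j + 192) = (j - 7)/(j - 8)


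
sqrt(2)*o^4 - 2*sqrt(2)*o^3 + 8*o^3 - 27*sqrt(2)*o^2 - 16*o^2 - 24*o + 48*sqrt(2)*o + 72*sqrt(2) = (o - 3)*(o - 2*sqrt(2))*(o + 6*sqrt(2))*(sqrt(2)*o + sqrt(2))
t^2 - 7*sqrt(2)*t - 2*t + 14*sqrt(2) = (t - 2)*(t - 7*sqrt(2))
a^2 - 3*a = a*(a - 3)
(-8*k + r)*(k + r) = -8*k^2 - 7*k*r + r^2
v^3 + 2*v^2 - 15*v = v*(v - 3)*(v + 5)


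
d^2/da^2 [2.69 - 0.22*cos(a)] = 0.22*cos(a)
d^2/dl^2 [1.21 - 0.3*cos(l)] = 0.3*cos(l)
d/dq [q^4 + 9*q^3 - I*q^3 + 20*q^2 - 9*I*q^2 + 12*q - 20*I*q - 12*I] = 4*q^3 + q^2*(27 - 3*I) + q*(40 - 18*I) + 12 - 20*I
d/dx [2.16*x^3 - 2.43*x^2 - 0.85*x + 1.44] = 6.48*x^2 - 4.86*x - 0.85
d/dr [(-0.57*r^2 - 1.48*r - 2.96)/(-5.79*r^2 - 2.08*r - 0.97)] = (-7.3836*r^2 - 33.171*r - 4.7212)/(33.5241*r^4 + 24.0864*r^3 + 15.559*r^2 + 4.0352*r + 0.9409)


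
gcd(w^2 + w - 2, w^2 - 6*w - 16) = w + 2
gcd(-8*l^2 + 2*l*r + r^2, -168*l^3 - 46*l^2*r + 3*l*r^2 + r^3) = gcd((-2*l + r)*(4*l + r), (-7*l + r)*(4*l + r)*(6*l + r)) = 4*l + r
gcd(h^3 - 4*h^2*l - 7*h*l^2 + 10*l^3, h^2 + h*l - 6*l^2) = 1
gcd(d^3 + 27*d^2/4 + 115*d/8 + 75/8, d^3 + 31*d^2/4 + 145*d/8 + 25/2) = d^2 + 15*d/4 + 25/8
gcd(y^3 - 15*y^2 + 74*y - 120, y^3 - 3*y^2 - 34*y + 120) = y^2 - 9*y + 20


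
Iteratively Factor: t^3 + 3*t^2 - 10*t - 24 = (t + 4)*(t^2 - t - 6) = (t - 3)*(t + 4)*(t + 2)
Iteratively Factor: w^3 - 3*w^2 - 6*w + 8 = (w - 1)*(w^2 - 2*w - 8) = (w - 1)*(w + 2)*(w - 4)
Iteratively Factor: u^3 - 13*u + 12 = (u - 3)*(u^2 + 3*u - 4) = (u - 3)*(u - 1)*(u + 4)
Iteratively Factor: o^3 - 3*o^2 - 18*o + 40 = (o + 4)*(o^2 - 7*o + 10) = (o - 5)*(o + 4)*(o - 2)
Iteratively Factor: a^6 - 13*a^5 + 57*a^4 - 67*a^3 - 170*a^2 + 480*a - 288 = (a - 3)*(a^5 - 10*a^4 + 27*a^3 + 14*a^2 - 128*a + 96) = (a - 4)*(a - 3)*(a^4 - 6*a^3 + 3*a^2 + 26*a - 24) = (a - 4)*(a - 3)^2*(a^3 - 3*a^2 - 6*a + 8) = (a - 4)^2*(a - 3)^2*(a^2 + a - 2) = (a - 4)^2*(a - 3)^2*(a + 2)*(a - 1)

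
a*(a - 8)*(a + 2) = a^3 - 6*a^2 - 16*a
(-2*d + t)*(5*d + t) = -10*d^2 + 3*d*t + t^2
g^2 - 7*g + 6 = (g - 6)*(g - 1)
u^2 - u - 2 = (u - 2)*(u + 1)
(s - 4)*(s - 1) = s^2 - 5*s + 4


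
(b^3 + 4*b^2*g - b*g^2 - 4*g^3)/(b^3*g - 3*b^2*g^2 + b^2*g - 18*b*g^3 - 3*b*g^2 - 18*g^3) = (-b^3 - 4*b^2*g + b*g^2 + 4*g^3)/(g*(-b^3 + 3*b^2*g - b^2 + 18*b*g^2 + 3*b*g + 18*g^2))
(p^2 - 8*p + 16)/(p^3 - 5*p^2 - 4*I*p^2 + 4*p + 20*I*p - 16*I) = (p - 4)/(p^2 - p*(1 + 4*I) + 4*I)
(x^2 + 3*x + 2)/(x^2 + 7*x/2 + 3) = 2*(x + 1)/(2*x + 3)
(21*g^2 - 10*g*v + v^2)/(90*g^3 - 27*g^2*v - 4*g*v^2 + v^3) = (-7*g + v)/(-30*g^2 - g*v + v^2)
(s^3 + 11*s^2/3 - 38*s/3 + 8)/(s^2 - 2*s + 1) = (s^2 + 14*s/3 - 8)/(s - 1)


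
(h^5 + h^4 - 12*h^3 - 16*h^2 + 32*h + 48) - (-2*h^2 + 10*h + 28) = h^5 + h^4 - 12*h^3 - 14*h^2 + 22*h + 20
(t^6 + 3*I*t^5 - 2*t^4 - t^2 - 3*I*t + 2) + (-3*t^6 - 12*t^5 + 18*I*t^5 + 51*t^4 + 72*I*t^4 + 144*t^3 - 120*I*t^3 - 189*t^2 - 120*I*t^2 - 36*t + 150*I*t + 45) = -2*t^6 - 12*t^5 + 21*I*t^5 + 49*t^4 + 72*I*t^4 + 144*t^3 - 120*I*t^3 - 190*t^2 - 120*I*t^2 - 36*t + 147*I*t + 47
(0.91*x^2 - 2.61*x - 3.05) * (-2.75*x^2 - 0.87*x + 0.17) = -2.5025*x^4 + 6.3858*x^3 + 10.8129*x^2 + 2.2098*x - 0.5185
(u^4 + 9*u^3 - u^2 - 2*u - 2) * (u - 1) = u^5 + 8*u^4 - 10*u^3 - u^2 + 2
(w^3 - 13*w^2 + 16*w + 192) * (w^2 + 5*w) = w^5 - 8*w^4 - 49*w^3 + 272*w^2 + 960*w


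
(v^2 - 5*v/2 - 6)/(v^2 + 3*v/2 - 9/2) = (2*v^2 - 5*v - 12)/(2*v^2 + 3*v - 9)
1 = 1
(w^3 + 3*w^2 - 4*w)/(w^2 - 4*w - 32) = w*(w - 1)/(w - 8)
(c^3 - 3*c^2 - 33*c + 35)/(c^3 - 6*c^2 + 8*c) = (c^3 - 3*c^2 - 33*c + 35)/(c*(c^2 - 6*c + 8))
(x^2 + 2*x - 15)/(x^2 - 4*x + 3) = (x + 5)/(x - 1)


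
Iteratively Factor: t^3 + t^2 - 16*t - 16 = (t + 4)*(t^2 - 3*t - 4) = (t - 4)*(t + 4)*(t + 1)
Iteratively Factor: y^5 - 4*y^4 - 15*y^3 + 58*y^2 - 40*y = (y + 4)*(y^4 - 8*y^3 + 17*y^2 - 10*y) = y*(y + 4)*(y^3 - 8*y^2 + 17*y - 10) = y*(y - 2)*(y + 4)*(y^2 - 6*y + 5) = y*(y - 5)*(y - 2)*(y + 4)*(y - 1)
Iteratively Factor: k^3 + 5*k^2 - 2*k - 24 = (k + 3)*(k^2 + 2*k - 8) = (k - 2)*(k + 3)*(k + 4)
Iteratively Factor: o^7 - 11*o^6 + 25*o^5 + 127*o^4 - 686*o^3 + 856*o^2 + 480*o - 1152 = (o - 3)*(o^6 - 8*o^5 + o^4 + 130*o^3 - 296*o^2 - 32*o + 384) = (o - 3)*(o + 4)*(o^5 - 12*o^4 + 49*o^3 - 66*o^2 - 32*o + 96) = (o - 3)*(o + 1)*(o + 4)*(o^4 - 13*o^3 + 62*o^2 - 128*o + 96) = (o - 3)^2*(o + 1)*(o + 4)*(o^3 - 10*o^2 + 32*o - 32) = (o - 4)*(o - 3)^2*(o + 1)*(o + 4)*(o^2 - 6*o + 8) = (o - 4)^2*(o - 3)^2*(o + 1)*(o + 4)*(o - 2)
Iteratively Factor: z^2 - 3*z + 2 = (z - 1)*(z - 2)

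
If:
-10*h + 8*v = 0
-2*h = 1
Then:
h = -1/2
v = -5/8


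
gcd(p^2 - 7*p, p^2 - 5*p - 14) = p - 7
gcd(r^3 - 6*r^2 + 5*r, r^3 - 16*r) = r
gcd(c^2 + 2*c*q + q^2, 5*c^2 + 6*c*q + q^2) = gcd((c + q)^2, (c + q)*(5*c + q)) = c + q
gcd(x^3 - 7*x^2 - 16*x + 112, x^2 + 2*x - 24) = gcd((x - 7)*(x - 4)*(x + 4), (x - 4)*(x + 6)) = x - 4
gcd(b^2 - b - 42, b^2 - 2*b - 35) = b - 7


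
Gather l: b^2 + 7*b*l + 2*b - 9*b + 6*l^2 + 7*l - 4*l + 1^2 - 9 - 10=b^2 - 7*b + 6*l^2 + l*(7*b + 3) - 18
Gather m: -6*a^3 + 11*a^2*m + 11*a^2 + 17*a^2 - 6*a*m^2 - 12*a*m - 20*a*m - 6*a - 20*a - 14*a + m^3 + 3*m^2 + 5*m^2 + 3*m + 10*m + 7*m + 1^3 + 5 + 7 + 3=-6*a^3 + 28*a^2 - 40*a + m^3 + m^2*(8 - 6*a) + m*(11*a^2 - 32*a + 20) + 16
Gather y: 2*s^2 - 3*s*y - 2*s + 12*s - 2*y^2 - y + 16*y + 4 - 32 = 2*s^2 + 10*s - 2*y^2 + y*(15 - 3*s) - 28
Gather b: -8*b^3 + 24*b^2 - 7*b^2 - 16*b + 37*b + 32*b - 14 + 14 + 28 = -8*b^3 + 17*b^2 + 53*b + 28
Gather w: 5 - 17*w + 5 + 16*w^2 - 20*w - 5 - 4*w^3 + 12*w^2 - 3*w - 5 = -4*w^3 + 28*w^2 - 40*w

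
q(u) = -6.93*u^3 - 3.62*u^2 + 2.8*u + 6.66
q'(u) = -20.79*u^2 - 7.24*u + 2.8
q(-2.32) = 67.22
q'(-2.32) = -92.30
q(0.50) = 6.29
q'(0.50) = -6.02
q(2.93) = -190.53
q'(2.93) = -196.89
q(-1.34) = 13.08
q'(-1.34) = -24.83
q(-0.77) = 5.52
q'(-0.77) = -3.95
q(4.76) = -809.43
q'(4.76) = -502.71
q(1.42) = -16.51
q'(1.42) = -49.40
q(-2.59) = 95.53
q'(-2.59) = -117.91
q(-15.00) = 22538.91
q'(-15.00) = -4566.35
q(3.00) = -204.63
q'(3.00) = -206.03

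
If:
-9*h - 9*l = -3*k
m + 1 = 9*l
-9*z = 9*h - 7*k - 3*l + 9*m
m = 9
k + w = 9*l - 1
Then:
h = 3*z/4 + 163/36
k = 9*z/4 + 203/12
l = 10/9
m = 9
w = -9*z/4 - 95/12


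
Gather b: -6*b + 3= 3 - 6*b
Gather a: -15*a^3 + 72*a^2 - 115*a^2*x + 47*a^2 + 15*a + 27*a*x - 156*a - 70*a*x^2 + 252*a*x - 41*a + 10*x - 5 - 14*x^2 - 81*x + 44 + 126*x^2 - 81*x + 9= -15*a^3 + a^2*(119 - 115*x) + a*(-70*x^2 + 279*x - 182) + 112*x^2 - 152*x + 48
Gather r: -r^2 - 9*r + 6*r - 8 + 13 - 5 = -r^2 - 3*r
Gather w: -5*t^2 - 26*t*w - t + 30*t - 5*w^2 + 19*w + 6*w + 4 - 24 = -5*t^2 + 29*t - 5*w^2 + w*(25 - 26*t) - 20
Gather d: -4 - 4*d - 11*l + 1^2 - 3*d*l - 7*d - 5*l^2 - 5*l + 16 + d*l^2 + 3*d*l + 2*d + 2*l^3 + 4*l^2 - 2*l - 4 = d*(l^2 - 9) + 2*l^3 - l^2 - 18*l + 9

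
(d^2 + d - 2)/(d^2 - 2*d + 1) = (d + 2)/(d - 1)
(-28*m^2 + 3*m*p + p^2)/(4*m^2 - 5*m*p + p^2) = (7*m + p)/(-m + p)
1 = 1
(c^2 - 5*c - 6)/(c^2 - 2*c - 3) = (c - 6)/(c - 3)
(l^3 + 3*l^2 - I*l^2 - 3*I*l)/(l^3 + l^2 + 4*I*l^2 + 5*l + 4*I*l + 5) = l*(l + 3)/(l^2 + l*(1 + 5*I) + 5*I)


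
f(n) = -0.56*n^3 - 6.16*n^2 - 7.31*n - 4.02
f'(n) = -1.68*n^2 - 12.32*n - 7.31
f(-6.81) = -63.06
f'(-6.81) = -1.32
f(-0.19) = -2.85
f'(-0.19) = -5.03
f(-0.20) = -2.80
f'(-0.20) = -4.91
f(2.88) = -89.54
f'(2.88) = -56.73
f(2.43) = -66.19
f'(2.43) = -47.17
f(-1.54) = -5.33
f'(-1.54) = 7.68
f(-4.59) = -46.09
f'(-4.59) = 13.84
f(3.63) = -138.51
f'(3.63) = -74.17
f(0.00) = -4.02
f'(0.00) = -7.31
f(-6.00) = -60.96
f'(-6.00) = 6.13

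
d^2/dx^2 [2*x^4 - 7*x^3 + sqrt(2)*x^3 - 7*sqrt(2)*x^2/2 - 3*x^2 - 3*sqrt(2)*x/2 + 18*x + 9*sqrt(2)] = 24*x^2 - 42*x + 6*sqrt(2)*x - 7*sqrt(2) - 6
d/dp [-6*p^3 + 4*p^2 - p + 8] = -18*p^2 + 8*p - 1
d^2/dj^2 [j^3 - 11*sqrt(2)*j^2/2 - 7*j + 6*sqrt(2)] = 6*j - 11*sqrt(2)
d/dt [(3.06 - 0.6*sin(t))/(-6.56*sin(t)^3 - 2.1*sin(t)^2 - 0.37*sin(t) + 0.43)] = (-7.872*sin(t)^3 + 58.9608*sin(t)^2 + 12.852*sin(t) + 0.8742)*cos(t)/(43.0336*sin(t)^6 + 27.552*sin(t)^5 + 9.2644*sin(t)^4 - 4.0876*sin(t)^3 - 1.6691*sin(t)^2 - 0.3182*sin(t) + 0.1849)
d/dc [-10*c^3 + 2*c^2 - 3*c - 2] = -30*c^2 + 4*c - 3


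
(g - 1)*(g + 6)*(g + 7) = g^3 + 12*g^2 + 29*g - 42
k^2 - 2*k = k*(k - 2)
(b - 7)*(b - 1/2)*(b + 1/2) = b^3 - 7*b^2 - b/4 + 7/4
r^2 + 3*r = r*(r + 3)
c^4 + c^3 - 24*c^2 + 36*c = c*(c - 3)*(c - 2)*(c + 6)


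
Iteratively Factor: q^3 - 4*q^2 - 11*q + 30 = (q - 2)*(q^2 - 2*q - 15) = (q - 5)*(q - 2)*(q + 3)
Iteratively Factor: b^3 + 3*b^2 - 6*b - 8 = (b - 2)*(b^2 + 5*b + 4) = (b - 2)*(b + 4)*(b + 1)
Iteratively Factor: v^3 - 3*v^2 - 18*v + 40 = (v - 2)*(v^2 - v - 20) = (v - 5)*(v - 2)*(v + 4)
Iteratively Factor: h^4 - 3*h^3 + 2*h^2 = (h)*(h^3 - 3*h^2 + 2*h) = h^2*(h^2 - 3*h + 2) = h^2*(h - 2)*(h - 1)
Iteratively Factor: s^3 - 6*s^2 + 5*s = (s)*(s^2 - 6*s + 5) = s*(s - 5)*(s - 1)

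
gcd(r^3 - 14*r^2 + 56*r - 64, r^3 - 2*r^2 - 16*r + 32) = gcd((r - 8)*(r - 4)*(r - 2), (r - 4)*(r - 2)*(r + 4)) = r^2 - 6*r + 8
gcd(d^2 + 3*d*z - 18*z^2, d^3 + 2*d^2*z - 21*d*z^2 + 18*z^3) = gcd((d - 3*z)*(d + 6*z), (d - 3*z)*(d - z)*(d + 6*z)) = -d^2 - 3*d*z + 18*z^2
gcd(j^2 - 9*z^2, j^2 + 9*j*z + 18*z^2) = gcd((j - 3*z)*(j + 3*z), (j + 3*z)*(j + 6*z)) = j + 3*z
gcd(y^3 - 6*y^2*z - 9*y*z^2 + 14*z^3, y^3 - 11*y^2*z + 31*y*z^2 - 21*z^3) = y^2 - 8*y*z + 7*z^2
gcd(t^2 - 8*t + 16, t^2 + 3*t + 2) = 1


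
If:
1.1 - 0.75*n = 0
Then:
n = 1.47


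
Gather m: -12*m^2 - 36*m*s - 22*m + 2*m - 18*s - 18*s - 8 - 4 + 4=-12*m^2 + m*(-36*s - 20) - 36*s - 8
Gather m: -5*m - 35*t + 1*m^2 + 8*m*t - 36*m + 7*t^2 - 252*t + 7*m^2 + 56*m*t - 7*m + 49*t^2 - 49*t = 8*m^2 + m*(64*t - 48) + 56*t^2 - 336*t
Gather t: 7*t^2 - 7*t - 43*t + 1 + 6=7*t^2 - 50*t + 7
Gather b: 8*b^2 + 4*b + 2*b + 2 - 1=8*b^2 + 6*b + 1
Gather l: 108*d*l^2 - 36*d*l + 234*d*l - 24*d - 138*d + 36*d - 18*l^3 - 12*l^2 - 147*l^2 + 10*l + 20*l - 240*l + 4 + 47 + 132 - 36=-126*d - 18*l^3 + l^2*(108*d - 159) + l*(198*d - 210) + 147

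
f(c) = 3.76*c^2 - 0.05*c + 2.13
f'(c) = 7.52*c - 0.05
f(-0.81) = 4.64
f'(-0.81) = -6.14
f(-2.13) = 19.30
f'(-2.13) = -16.07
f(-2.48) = 25.38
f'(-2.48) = -18.70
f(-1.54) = 11.12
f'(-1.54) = -11.63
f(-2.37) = 23.37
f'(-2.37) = -17.87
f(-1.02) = 6.09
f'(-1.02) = -7.72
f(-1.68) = 12.83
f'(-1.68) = -12.68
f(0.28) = 2.41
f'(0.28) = 2.06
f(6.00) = 137.19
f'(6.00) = 45.07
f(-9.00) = 307.14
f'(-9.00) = -67.73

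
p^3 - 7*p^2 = p^2*(p - 7)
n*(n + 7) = n^2 + 7*n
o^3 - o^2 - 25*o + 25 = (o - 5)*(o - 1)*(o + 5)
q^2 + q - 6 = (q - 2)*(q + 3)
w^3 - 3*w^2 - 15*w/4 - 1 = (w - 4)*(w + 1/2)^2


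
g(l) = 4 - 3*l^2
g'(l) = -6*l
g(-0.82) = 1.98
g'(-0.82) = 4.92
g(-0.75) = 2.31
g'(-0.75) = 4.50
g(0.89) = 1.62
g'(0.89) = -5.34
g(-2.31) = -12.01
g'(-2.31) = 13.86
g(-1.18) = -0.18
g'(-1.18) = 7.08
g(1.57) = -3.39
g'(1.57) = -9.42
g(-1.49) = -2.66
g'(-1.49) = 8.94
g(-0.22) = 3.85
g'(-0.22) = 1.32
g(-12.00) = -428.00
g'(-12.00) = 72.00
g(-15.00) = -671.00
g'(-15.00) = 90.00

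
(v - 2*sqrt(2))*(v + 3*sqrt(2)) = v^2 + sqrt(2)*v - 12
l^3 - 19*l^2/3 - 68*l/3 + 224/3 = (l - 8)*(l - 7/3)*(l + 4)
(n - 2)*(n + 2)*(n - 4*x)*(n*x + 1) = n^4*x - 4*n^3*x^2 + n^3 - 8*n^2*x + 16*n*x^2 - 4*n + 16*x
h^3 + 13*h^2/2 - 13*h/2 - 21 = (h - 2)*(h + 3/2)*(h + 7)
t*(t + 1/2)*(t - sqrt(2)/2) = t^3 - sqrt(2)*t^2/2 + t^2/2 - sqrt(2)*t/4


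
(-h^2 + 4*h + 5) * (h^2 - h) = -h^4 + 5*h^3 + h^2 - 5*h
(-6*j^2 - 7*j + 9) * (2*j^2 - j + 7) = -12*j^4 - 8*j^3 - 17*j^2 - 58*j + 63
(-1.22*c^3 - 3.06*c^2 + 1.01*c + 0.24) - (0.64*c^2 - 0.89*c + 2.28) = -1.22*c^3 - 3.7*c^2 + 1.9*c - 2.04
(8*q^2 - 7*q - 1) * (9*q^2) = 72*q^4 - 63*q^3 - 9*q^2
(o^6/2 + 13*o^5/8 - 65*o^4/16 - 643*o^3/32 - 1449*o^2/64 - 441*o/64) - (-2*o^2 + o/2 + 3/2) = o^6/2 + 13*o^5/8 - 65*o^4/16 - 643*o^3/32 - 1321*o^2/64 - 473*o/64 - 3/2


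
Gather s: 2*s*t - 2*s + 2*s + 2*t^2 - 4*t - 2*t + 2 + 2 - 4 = 2*s*t + 2*t^2 - 6*t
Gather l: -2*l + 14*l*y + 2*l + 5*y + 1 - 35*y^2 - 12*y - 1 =14*l*y - 35*y^2 - 7*y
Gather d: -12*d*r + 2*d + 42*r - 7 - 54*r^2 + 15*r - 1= d*(2 - 12*r) - 54*r^2 + 57*r - 8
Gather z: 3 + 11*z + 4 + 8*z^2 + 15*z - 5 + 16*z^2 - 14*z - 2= 24*z^2 + 12*z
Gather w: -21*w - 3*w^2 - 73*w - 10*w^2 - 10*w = -13*w^2 - 104*w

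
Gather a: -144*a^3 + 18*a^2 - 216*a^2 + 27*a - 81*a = -144*a^3 - 198*a^2 - 54*a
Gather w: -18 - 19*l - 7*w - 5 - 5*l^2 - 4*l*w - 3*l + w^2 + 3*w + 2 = -5*l^2 - 22*l + w^2 + w*(-4*l - 4) - 21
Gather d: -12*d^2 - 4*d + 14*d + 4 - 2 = -12*d^2 + 10*d + 2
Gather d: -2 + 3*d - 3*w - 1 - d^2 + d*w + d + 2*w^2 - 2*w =-d^2 + d*(w + 4) + 2*w^2 - 5*w - 3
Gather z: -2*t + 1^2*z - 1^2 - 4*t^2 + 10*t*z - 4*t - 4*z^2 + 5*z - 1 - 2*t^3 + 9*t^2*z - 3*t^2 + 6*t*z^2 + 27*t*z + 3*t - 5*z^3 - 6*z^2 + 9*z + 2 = -2*t^3 - 7*t^2 - 3*t - 5*z^3 + z^2*(6*t - 10) + z*(9*t^2 + 37*t + 15)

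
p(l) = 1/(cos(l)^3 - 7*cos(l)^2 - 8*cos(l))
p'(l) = (3*sin(l)*cos(l)^2 - 14*sin(l)*cos(l) - 8*sin(l))/(cos(l)^3 - 7*cos(l)^2 - 8*cos(l))^2 = (3*sin(l) - 8*sin(l)/cos(l)^2 - 14*tan(l))/(sin(l)^2 + 7*cos(l) + 7)^2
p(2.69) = 1.25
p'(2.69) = 4.76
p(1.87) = 0.58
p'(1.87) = -1.16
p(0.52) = -0.09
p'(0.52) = -0.07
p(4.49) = 0.71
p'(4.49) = 2.33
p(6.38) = -0.07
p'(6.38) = -0.01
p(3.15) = 3144.05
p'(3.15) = -747895.04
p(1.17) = -0.24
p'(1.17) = -0.70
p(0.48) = -0.08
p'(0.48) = -0.06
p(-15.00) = 0.63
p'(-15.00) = -1.11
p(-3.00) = 11.23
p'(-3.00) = -156.55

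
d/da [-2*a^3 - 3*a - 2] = -6*a^2 - 3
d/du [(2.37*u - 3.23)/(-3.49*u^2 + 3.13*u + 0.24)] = (8.2713*u^2 - 22.5454*u + 10.6787)/(12.1801*u^4 - 21.8474*u^3 + 8.1217*u^2 + 1.5024*u + 0.0576)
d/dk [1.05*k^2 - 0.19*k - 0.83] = 2.1*k - 0.19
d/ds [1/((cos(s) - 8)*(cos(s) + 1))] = (2*cos(s) - 7)*sin(s)/((cos(s) - 8)^2*(cos(s) + 1)^2)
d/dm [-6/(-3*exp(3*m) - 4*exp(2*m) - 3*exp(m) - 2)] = (-54*exp(2*m) - 48*exp(m) - 18)*exp(m)/(3*exp(3*m) + 4*exp(2*m) + 3*exp(m) + 2)^2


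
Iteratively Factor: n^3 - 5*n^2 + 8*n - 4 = (n - 2)*(n^2 - 3*n + 2) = (n - 2)^2*(n - 1)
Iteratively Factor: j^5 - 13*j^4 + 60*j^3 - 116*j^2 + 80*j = (j - 5)*(j^4 - 8*j^3 + 20*j^2 - 16*j) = (j - 5)*(j - 2)*(j^3 - 6*j^2 + 8*j) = (j - 5)*(j - 2)^2*(j^2 - 4*j) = j*(j - 5)*(j - 2)^2*(j - 4)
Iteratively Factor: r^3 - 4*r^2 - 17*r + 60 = (r + 4)*(r^2 - 8*r + 15) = (r - 3)*(r + 4)*(r - 5)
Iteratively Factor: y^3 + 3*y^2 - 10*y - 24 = (y + 2)*(y^2 + y - 12) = (y - 3)*(y + 2)*(y + 4)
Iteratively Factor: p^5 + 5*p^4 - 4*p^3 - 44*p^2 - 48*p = (p + 4)*(p^4 + p^3 - 8*p^2 - 12*p) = (p + 2)*(p + 4)*(p^3 - p^2 - 6*p) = (p - 3)*(p + 2)*(p + 4)*(p^2 + 2*p) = (p - 3)*(p + 2)^2*(p + 4)*(p)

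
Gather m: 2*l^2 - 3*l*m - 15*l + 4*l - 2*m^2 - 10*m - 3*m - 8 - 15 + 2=2*l^2 - 11*l - 2*m^2 + m*(-3*l - 13) - 21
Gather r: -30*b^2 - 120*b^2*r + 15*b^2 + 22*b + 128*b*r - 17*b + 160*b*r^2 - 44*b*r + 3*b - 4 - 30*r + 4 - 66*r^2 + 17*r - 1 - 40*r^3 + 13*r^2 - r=-15*b^2 + 8*b - 40*r^3 + r^2*(160*b - 53) + r*(-120*b^2 + 84*b - 14) - 1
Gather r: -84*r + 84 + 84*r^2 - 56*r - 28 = 84*r^2 - 140*r + 56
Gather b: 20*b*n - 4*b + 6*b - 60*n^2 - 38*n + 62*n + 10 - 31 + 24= b*(20*n + 2) - 60*n^2 + 24*n + 3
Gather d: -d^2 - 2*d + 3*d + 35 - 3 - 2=-d^2 + d + 30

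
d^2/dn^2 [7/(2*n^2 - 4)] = 7*(3*n^2 + 2)/(n^2 - 2)^3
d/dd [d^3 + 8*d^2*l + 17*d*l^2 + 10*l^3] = 3*d^2 + 16*d*l + 17*l^2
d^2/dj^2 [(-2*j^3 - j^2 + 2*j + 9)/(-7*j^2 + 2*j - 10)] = 6*(-72*j^3 - 551*j^2 + 466*j + 218)/(343*j^6 - 294*j^5 + 1554*j^4 - 848*j^3 + 2220*j^2 - 600*j + 1000)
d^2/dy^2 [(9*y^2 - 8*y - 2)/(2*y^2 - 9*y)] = 4*(65*y^3 - 12*y^2 + 54*y - 81)/(y^3*(8*y^3 - 108*y^2 + 486*y - 729))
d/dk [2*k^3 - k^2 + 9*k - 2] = 6*k^2 - 2*k + 9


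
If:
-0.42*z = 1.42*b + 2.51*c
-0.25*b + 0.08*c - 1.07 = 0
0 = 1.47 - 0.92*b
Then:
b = 1.60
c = 18.37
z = -115.17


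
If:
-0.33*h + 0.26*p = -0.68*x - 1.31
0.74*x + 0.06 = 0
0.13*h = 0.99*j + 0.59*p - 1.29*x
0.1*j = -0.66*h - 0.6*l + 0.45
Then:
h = 0.787878787878788*p + 3.8026208026208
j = 0.393682939137485 - 0.492500765228038*p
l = -0.784583205795327*p - 3.49849670607246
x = -0.08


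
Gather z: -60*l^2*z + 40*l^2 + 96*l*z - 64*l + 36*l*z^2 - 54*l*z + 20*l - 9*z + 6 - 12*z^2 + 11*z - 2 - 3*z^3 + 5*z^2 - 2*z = 40*l^2 - 44*l - 3*z^3 + z^2*(36*l - 7) + z*(-60*l^2 + 42*l) + 4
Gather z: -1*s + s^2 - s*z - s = s^2 - s*z - 2*s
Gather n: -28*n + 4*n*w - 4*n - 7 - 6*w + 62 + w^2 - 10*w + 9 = n*(4*w - 32) + w^2 - 16*w + 64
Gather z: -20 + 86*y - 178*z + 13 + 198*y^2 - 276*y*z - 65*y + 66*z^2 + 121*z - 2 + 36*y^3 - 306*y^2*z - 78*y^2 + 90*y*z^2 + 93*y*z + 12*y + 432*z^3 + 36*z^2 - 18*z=36*y^3 + 120*y^2 + 33*y + 432*z^3 + z^2*(90*y + 102) + z*(-306*y^2 - 183*y - 75) - 9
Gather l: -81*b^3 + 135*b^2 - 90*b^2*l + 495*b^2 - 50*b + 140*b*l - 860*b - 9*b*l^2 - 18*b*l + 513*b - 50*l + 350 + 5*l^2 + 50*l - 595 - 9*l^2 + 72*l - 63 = -81*b^3 + 630*b^2 - 397*b + l^2*(-9*b - 4) + l*(-90*b^2 + 122*b + 72) - 308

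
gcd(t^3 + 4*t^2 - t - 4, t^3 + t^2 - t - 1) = t^2 - 1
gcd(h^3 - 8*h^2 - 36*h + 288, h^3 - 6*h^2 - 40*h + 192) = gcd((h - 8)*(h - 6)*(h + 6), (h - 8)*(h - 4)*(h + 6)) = h^2 - 2*h - 48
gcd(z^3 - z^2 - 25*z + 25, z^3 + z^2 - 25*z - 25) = z^2 - 25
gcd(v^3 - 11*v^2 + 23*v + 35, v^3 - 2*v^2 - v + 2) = v + 1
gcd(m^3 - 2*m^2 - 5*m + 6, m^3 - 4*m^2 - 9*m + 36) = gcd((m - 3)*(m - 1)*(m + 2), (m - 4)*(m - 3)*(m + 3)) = m - 3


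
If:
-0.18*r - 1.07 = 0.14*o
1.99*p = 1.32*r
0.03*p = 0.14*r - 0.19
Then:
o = -9.68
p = 1.05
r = 1.58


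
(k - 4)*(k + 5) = k^2 + k - 20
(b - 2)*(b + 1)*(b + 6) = b^3 + 5*b^2 - 8*b - 12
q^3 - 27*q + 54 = (q - 3)^2*(q + 6)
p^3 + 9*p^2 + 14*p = p*(p + 2)*(p + 7)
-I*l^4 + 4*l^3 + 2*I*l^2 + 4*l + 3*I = (l - I)*(l + I)*(l + 3*I)*(-I*l + 1)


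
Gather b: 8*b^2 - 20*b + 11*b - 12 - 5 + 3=8*b^2 - 9*b - 14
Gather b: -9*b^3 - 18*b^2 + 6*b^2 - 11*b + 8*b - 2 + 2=-9*b^3 - 12*b^2 - 3*b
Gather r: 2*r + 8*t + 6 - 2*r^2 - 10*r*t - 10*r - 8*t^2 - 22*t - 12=-2*r^2 + r*(-10*t - 8) - 8*t^2 - 14*t - 6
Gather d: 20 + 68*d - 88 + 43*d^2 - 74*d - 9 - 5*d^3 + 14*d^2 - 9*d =-5*d^3 + 57*d^2 - 15*d - 77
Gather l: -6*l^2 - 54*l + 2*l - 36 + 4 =-6*l^2 - 52*l - 32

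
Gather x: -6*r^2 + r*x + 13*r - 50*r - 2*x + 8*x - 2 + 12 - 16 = -6*r^2 - 37*r + x*(r + 6) - 6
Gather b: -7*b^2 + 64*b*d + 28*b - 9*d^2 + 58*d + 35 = -7*b^2 + b*(64*d + 28) - 9*d^2 + 58*d + 35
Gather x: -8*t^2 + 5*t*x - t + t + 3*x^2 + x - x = -8*t^2 + 5*t*x + 3*x^2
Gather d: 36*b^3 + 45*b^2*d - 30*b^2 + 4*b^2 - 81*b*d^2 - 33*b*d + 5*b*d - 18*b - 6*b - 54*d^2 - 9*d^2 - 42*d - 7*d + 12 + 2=36*b^3 - 26*b^2 - 24*b + d^2*(-81*b - 63) + d*(45*b^2 - 28*b - 49) + 14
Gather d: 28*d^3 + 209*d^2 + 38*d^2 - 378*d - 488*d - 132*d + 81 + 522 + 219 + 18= 28*d^3 + 247*d^2 - 998*d + 840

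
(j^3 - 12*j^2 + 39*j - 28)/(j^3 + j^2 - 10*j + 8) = (j^2 - 11*j + 28)/(j^2 + 2*j - 8)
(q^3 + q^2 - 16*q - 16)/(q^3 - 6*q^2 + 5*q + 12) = (q + 4)/(q - 3)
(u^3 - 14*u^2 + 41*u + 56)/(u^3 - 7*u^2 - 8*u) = (u - 7)/u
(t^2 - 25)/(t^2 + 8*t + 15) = (t - 5)/(t + 3)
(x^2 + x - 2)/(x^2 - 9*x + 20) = (x^2 + x - 2)/(x^2 - 9*x + 20)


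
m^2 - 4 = (m - 2)*(m + 2)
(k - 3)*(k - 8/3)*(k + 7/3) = k^3 - 10*k^2/3 - 47*k/9 + 56/3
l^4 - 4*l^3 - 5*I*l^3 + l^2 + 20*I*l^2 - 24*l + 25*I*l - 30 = (l - 5)*(l + 1)*(l - 6*I)*(l + I)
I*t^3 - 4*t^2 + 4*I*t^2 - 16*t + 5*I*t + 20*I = (t + 4)*(t + 5*I)*(I*t + 1)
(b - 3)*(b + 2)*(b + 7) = b^3 + 6*b^2 - 13*b - 42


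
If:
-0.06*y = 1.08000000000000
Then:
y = -18.00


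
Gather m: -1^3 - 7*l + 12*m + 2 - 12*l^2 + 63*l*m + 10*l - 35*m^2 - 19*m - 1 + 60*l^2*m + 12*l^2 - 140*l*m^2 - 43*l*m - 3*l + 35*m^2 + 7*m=-140*l*m^2 + m*(60*l^2 + 20*l)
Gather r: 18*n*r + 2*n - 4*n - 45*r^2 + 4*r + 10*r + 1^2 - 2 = -2*n - 45*r^2 + r*(18*n + 14) - 1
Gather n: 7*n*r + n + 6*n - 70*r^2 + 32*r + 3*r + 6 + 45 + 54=n*(7*r + 7) - 70*r^2 + 35*r + 105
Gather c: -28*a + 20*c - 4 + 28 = -28*a + 20*c + 24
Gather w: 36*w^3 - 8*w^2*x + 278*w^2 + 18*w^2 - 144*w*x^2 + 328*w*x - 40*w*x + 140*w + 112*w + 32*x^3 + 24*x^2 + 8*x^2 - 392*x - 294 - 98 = 36*w^3 + w^2*(296 - 8*x) + w*(-144*x^2 + 288*x + 252) + 32*x^3 + 32*x^2 - 392*x - 392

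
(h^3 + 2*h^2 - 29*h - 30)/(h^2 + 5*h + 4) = (h^2 + h - 30)/(h + 4)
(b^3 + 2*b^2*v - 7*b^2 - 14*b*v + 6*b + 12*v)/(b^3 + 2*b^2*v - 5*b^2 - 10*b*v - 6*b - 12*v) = (b - 1)/(b + 1)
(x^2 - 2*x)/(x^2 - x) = (x - 2)/(x - 1)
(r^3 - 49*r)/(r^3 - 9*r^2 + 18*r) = (r^2 - 49)/(r^2 - 9*r + 18)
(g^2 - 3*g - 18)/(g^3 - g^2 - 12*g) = (g - 6)/(g*(g - 4))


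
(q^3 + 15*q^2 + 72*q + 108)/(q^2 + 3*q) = q + 12 + 36/q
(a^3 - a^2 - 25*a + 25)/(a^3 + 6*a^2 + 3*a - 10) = (a - 5)/(a + 2)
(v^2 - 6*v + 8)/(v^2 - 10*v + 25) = (v^2 - 6*v + 8)/(v^2 - 10*v + 25)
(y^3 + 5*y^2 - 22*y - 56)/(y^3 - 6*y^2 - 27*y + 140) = (y^2 + 9*y + 14)/(y^2 - 2*y - 35)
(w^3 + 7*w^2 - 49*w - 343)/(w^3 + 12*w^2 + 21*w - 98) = (w - 7)/(w - 2)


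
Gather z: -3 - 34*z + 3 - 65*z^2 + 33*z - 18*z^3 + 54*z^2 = -18*z^3 - 11*z^2 - z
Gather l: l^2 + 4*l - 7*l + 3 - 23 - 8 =l^2 - 3*l - 28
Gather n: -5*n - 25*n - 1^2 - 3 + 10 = 6 - 30*n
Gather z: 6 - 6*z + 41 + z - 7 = 40 - 5*z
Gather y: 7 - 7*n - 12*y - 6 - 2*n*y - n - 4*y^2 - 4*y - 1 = -8*n - 4*y^2 + y*(-2*n - 16)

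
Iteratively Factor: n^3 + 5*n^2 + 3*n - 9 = (n + 3)*(n^2 + 2*n - 3) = (n + 3)^2*(n - 1)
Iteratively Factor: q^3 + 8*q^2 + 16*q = (q + 4)*(q^2 + 4*q) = (q + 4)^2*(q)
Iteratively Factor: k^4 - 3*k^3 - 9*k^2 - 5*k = (k + 1)*(k^3 - 4*k^2 - 5*k) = (k - 5)*(k + 1)*(k^2 + k) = k*(k - 5)*(k + 1)*(k + 1)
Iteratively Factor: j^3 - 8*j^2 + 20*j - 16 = (j - 4)*(j^2 - 4*j + 4) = (j - 4)*(j - 2)*(j - 2)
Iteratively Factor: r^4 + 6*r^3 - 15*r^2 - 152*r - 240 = (r - 5)*(r^3 + 11*r^2 + 40*r + 48) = (r - 5)*(r + 4)*(r^2 + 7*r + 12) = (r - 5)*(r + 4)^2*(r + 3)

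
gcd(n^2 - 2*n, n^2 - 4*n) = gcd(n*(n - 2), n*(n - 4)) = n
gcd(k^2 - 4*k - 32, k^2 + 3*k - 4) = k + 4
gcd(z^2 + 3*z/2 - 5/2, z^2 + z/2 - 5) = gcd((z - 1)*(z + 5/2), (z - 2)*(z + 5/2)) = z + 5/2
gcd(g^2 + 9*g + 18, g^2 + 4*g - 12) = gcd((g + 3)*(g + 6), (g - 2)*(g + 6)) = g + 6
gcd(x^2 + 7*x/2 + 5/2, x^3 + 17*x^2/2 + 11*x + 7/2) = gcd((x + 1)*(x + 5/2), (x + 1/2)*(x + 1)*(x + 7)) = x + 1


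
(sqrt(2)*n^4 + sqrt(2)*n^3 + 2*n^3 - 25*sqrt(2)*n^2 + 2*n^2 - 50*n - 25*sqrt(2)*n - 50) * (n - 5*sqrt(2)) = sqrt(2)*n^5 - 8*n^4 + sqrt(2)*n^4 - 35*sqrt(2)*n^3 - 8*n^3 - 35*sqrt(2)*n^2 + 200*n^2 + 200*n + 250*sqrt(2)*n + 250*sqrt(2)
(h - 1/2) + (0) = h - 1/2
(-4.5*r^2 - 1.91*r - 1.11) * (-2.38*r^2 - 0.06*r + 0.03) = 10.71*r^4 + 4.8158*r^3 + 2.6214*r^2 + 0.00930000000000001*r - 0.0333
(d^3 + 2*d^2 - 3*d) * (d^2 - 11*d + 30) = d^5 - 9*d^4 + 5*d^3 + 93*d^2 - 90*d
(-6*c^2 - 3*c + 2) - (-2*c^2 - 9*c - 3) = -4*c^2 + 6*c + 5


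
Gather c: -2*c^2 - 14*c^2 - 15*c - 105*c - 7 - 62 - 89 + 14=-16*c^2 - 120*c - 144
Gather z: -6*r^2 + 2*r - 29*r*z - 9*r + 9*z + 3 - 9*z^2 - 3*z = -6*r^2 - 7*r - 9*z^2 + z*(6 - 29*r) + 3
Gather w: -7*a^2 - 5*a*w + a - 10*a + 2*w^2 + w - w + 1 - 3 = -7*a^2 - 5*a*w - 9*a + 2*w^2 - 2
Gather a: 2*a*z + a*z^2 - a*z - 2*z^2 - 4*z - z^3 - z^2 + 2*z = a*(z^2 + z) - z^3 - 3*z^2 - 2*z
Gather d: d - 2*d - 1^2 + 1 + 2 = 2 - d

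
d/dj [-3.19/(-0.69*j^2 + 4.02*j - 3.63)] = (12.8238 - 4.4022*j)/(0.69*j^2 - 4.02*j + 3.63)^2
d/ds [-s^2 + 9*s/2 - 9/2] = 9/2 - 2*s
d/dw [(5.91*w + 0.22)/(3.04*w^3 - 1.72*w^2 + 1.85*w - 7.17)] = (-35.9328*w^3 + 8.1588*w^2 + 0.7568*w - 42.7817)/(9.2416*w^6 - 10.4576*w^5 + 14.2064*w^4 - 49.9576*w^3 + 28.0873*w^2 - 26.529*w + 51.4089)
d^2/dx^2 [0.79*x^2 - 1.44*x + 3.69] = 1.58000000000000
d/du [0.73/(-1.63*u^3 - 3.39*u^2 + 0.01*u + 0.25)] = (3.5697*u^2 + 4.9494*u - 0.0073)/(1.63*u^3 + 3.39*u^2 - 0.01*u - 0.25)^2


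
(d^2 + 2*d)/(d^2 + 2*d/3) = 3*(d + 2)/(3*d + 2)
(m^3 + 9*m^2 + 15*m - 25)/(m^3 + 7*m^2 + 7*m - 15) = (m + 5)/(m + 3)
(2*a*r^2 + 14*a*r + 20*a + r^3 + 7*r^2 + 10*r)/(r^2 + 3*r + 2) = (2*a*r + 10*a + r^2 + 5*r)/(r + 1)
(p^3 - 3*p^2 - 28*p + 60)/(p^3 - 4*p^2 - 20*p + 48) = (p + 5)/(p + 4)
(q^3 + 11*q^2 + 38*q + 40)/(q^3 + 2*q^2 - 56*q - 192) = (q^2 + 7*q + 10)/(q^2 - 2*q - 48)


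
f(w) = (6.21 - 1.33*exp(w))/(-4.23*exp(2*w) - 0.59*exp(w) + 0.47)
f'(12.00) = 0.00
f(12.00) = 0.00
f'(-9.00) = 0.00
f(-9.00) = 13.21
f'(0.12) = 2.00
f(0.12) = -0.85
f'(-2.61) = 3.10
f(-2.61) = 15.14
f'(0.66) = 0.59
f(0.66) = -0.22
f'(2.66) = -0.01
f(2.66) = 0.01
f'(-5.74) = 0.05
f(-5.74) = 13.26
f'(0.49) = 0.87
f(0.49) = -0.34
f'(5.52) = -0.00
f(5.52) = 0.00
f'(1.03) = 0.25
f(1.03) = -0.07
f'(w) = (6.21 - 1.33*exp(w))*(8.46*exp(2*w) + 0.59*exp(w))/(-4.23*exp(2*w) - 0.59*exp(w) + 0.47)^2 - 1.33*exp(w)/(-4.23*exp(2*w) - 0.59*exp(w) + 0.47) = (-5.6259*exp(2*w) + 52.5366*exp(w) + 3.0388)*exp(w)/(17.8929*exp(4*w) + 4.9914*exp(3*w) - 3.6281*exp(2*w) - 0.5546*exp(w) + 0.2209)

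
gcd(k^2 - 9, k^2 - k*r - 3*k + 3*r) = k - 3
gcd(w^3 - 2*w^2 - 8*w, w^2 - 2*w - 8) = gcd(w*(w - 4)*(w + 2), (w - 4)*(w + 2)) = w^2 - 2*w - 8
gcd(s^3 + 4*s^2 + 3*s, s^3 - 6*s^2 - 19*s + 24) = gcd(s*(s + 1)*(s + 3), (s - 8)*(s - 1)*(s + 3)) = s + 3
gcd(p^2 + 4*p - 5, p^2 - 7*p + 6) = p - 1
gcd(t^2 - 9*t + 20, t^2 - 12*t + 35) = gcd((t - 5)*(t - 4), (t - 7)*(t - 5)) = t - 5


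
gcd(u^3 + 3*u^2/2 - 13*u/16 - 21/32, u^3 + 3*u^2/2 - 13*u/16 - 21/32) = u^3 + 3*u^2/2 - 13*u/16 - 21/32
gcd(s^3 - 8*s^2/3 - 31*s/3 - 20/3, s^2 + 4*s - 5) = 1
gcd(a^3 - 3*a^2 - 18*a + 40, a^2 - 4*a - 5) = a - 5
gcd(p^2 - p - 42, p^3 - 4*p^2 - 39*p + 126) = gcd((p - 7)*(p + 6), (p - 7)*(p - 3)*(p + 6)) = p^2 - p - 42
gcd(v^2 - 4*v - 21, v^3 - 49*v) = v - 7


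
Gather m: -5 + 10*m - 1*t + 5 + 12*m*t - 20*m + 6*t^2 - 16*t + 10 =m*(12*t - 10) + 6*t^2 - 17*t + 10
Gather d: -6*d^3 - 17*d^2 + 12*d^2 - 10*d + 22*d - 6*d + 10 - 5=-6*d^3 - 5*d^2 + 6*d + 5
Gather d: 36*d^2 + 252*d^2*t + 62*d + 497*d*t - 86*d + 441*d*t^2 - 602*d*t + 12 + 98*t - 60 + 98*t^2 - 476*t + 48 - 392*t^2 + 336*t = d^2*(252*t + 36) + d*(441*t^2 - 105*t - 24) - 294*t^2 - 42*t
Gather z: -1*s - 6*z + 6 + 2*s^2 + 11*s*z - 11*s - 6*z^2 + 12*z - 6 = 2*s^2 - 12*s - 6*z^2 + z*(11*s + 6)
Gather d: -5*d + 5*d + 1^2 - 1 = 0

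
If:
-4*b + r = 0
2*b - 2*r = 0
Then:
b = 0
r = 0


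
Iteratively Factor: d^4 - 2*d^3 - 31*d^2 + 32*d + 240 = (d + 4)*(d^3 - 6*d^2 - 7*d + 60) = (d + 3)*(d + 4)*(d^2 - 9*d + 20) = (d - 5)*(d + 3)*(d + 4)*(d - 4)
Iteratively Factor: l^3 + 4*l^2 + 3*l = (l + 3)*(l^2 + l) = (l + 1)*(l + 3)*(l)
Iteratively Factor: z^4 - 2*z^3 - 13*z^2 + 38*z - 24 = (z - 3)*(z^3 + z^2 - 10*z + 8) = (z - 3)*(z - 2)*(z^2 + 3*z - 4) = (z - 3)*(z - 2)*(z + 4)*(z - 1)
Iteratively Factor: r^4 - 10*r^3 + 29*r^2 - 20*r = (r - 1)*(r^3 - 9*r^2 + 20*r) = (r - 5)*(r - 1)*(r^2 - 4*r) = r*(r - 5)*(r - 1)*(r - 4)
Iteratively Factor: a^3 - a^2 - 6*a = (a - 3)*(a^2 + 2*a) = a*(a - 3)*(a + 2)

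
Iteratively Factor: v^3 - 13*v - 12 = (v + 1)*(v^2 - v - 12) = (v - 4)*(v + 1)*(v + 3)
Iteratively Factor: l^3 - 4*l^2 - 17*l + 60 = (l - 3)*(l^2 - l - 20) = (l - 3)*(l + 4)*(l - 5)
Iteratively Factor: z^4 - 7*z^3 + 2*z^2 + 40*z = (z)*(z^3 - 7*z^2 + 2*z + 40) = z*(z + 2)*(z^2 - 9*z + 20) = z*(z - 4)*(z + 2)*(z - 5)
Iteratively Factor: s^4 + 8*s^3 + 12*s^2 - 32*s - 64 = (s - 2)*(s^3 + 10*s^2 + 32*s + 32) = (s - 2)*(s + 4)*(s^2 + 6*s + 8) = (s - 2)*(s + 2)*(s + 4)*(s + 4)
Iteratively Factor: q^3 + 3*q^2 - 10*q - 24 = (q + 2)*(q^2 + q - 12) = (q + 2)*(q + 4)*(q - 3)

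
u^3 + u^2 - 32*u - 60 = (u - 6)*(u + 2)*(u + 5)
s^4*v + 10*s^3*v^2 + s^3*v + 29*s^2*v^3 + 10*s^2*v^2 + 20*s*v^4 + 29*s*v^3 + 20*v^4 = (s + v)*(s + 4*v)*(s + 5*v)*(s*v + v)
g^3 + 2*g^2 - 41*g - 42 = (g - 6)*(g + 1)*(g + 7)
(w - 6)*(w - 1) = w^2 - 7*w + 6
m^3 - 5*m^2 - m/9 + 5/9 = (m - 5)*(m - 1/3)*(m + 1/3)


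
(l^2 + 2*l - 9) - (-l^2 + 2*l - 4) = 2*l^2 - 5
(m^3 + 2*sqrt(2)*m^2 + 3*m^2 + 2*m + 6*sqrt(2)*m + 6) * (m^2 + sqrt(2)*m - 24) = m^5 + 3*m^4 + 3*sqrt(2)*m^4 - 18*m^3 + 9*sqrt(2)*m^3 - 46*sqrt(2)*m^2 - 54*m^2 - 138*sqrt(2)*m - 48*m - 144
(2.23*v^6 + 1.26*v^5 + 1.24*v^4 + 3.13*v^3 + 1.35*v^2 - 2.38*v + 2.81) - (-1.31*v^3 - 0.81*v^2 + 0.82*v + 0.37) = 2.23*v^6 + 1.26*v^5 + 1.24*v^4 + 4.44*v^3 + 2.16*v^2 - 3.2*v + 2.44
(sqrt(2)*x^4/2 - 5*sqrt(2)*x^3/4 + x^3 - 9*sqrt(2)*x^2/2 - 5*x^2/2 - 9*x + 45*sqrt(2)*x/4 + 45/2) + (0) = sqrt(2)*x^4/2 - 5*sqrt(2)*x^3/4 + x^3 - 9*sqrt(2)*x^2/2 - 5*x^2/2 - 9*x + 45*sqrt(2)*x/4 + 45/2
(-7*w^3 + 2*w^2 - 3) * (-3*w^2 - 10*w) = 21*w^5 + 64*w^4 - 20*w^3 + 9*w^2 + 30*w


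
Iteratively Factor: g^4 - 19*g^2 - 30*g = (g + 2)*(g^3 - 2*g^2 - 15*g) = (g + 2)*(g + 3)*(g^2 - 5*g) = g*(g + 2)*(g + 3)*(g - 5)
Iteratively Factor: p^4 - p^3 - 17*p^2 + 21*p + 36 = (p + 1)*(p^3 - 2*p^2 - 15*p + 36) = (p + 1)*(p + 4)*(p^2 - 6*p + 9) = (p - 3)*(p + 1)*(p + 4)*(p - 3)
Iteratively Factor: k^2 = (k)*(k)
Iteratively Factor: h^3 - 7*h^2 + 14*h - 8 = (h - 1)*(h^2 - 6*h + 8) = (h - 2)*(h - 1)*(h - 4)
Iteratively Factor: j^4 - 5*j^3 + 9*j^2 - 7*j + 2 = (j - 2)*(j^3 - 3*j^2 + 3*j - 1) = (j - 2)*(j - 1)*(j^2 - 2*j + 1) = (j - 2)*(j - 1)^2*(j - 1)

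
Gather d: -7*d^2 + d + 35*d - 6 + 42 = -7*d^2 + 36*d + 36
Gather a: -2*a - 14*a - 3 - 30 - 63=-16*a - 96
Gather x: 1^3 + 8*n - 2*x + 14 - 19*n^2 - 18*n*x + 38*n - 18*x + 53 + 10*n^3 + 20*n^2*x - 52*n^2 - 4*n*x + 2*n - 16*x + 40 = 10*n^3 - 71*n^2 + 48*n + x*(20*n^2 - 22*n - 36) + 108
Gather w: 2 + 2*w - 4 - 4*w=-2*w - 2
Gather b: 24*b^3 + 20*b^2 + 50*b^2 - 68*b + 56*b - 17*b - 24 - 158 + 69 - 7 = 24*b^3 + 70*b^2 - 29*b - 120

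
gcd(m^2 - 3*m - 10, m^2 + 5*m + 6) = m + 2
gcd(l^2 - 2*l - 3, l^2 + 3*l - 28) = 1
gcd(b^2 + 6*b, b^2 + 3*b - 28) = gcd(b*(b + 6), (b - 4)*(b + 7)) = 1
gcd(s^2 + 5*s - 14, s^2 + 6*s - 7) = s + 7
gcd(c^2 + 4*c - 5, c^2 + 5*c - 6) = c - 1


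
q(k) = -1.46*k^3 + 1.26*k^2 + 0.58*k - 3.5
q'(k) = -4.38*k^2 + 2.52*k + 0.58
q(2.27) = -12.77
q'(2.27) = -16.27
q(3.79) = -62.69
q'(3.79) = -52.78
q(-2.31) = 19.88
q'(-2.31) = -28.61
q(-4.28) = 131.57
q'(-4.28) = -90.44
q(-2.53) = 26.74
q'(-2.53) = -33.83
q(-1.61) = 4.93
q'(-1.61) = -14.83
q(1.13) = -3.34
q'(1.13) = -2.17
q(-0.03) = -3.52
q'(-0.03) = 0.50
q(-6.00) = 353.74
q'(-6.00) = -172.22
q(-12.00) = 2693.86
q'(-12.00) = -660.38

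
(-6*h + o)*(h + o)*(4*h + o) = -24*h^3 - 26*h^2*o - h*o^2 + o^3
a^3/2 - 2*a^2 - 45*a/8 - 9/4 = (a/2 + 1/4)*(a - 6)*(a + 3/2)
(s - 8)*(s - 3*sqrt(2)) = s^2 - 8*s - 3*sqrt(2)*s + 24*sqrt(2)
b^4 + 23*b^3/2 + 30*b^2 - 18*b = b*(b - 1/2)*(b + 6)^2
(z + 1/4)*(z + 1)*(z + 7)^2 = z^4 + 61*z^3/4 + 267*z^2/4 + 259*z/4 + 49/4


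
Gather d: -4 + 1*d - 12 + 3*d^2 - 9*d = 3*d^2 - 8*d - 16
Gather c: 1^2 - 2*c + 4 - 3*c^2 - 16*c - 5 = -3*c^2 - 18*c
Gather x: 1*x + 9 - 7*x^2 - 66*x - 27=-7*x^2 - 65*x - 18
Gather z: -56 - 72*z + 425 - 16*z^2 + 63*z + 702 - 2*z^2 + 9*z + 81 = 1152 - 18*z^2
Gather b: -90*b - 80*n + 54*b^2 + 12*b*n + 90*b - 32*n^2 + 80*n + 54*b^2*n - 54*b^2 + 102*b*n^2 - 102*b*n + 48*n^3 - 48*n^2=54*b^2*n + b*(102*n^2 - 90*n) + 48*n^3 - 80*n^2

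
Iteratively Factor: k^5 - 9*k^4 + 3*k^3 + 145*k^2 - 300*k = (k - 5)*(k^4 - 4*k^3 - 17*k^2 + 60*k) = (k - 5)*(k + 4)*(k^3 - 8*k^2 + 15*k) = (k - 5)*(k - 3)*(k + 4)*(k^2 - 5*k) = k*(k - 5)*(k - 3)*(k + 4)*(k - 5)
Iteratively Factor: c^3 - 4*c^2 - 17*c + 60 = (c - 3)*(c^2 - c - 20) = (c - 5)*(c - 3)*(c + 4)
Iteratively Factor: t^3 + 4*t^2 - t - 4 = (t - 1)*(t^2 + 5*t + 4) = (t - 1)*(t + 1)*(t + 4)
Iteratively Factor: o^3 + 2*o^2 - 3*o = (o)*(o^2 + 2*o - 3) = o*(o - 1)*(o + 3)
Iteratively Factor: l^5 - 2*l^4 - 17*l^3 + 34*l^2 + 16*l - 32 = (l - 1)*(l^4 - l^3 - 18*l^2 + 16*l + 32) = (l - 2)*(l - 1)*(l^3 + l^2 - 16*l - 16) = (l - 4)*(l - 2)*(l - 1)*(l^2 + 5*l + 4) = (l - 4)*(l - 2)*(l - 1)*(l + 4)*(l + 1)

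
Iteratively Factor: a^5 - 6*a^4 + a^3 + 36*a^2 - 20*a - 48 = (a + 2)*(a^4 - 8*a^3 + 17*a^2 + 2*a - 24) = (a - 2)*(a + 2)*(a^3 - 6*a^2 + 5*a + 12) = (a - 3)*(a - 2)*(a + 2)*(a^2 - 3*a - 4) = (a - 3)*(a - 2)*(a + 1)*(a + 2)*(a - 4)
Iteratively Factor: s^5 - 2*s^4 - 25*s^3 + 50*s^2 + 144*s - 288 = (s - 3)*(s^4 + s^3 - 22*s^2 - 16*s + 96) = (s - 3)*(s - 2)*(s^3 + 3*s^2 - 16*s - 48) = (s - 4)*(s - 3)*(s - 2)*(s^2 + 7*s + 12) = (s - 4)*(s - 3)*(s - 2)*(s + 3)*(s + 4)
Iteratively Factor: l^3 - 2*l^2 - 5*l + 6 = (l - 3)*(l^2 + l - 2) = (l - 3)*(l + 2)*(l - 1)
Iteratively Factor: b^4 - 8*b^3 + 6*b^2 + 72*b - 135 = (b - 3)*(b^3 - 5*b^2 - 9*b + 45) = (b - 5)*(b - 3)*(b^2 - 9) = (b - 5)*(b - 3)*(b + 3)*(b - 3)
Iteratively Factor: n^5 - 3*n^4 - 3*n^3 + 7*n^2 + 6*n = (n + 1)*(n^4 - 4*n^3 + n^2 + 6*n) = (n - 2)*(n + 1)*(n^3 - 2*n^2 - 3*n) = (n - 3)*(n - 2)*(n + 1)*(n^2 + n) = (n - 3)*(n - 2)*(n + 1)^2*(n)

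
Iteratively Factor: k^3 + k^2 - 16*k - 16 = (k + 1)*(k^2 - 16) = (k - 4)*(k + 1)*(k + 4)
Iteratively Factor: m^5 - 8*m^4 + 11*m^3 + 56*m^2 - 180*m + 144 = (m - 2)*(m^4 - 6*m^3 - m^2 + 54*m - 72) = (m - 2)*(m + 3)*(m^3 - 9*m^2 + 26*m - 24) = (m - 4)*(m - 2)*(m + 3)*(m^2 - 5*m + 6) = (m - 4)*(m - 2)^2*(m + 3)*(m - 3)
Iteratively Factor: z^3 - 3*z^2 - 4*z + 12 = (z - 3)*(z^2 - 4) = (z - 3)*(z - 2)*(z + 2)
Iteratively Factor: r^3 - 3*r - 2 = (r - 2)*(r^2 + 2*r + 1) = (r - 2)*(r + 1)*(r + 1)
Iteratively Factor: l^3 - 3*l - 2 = (l + 1)*(l^2 - l - 2) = (l - 2)*(l + 1)*(l + 1)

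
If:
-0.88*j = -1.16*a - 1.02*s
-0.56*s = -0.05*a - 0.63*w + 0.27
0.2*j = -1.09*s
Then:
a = 1.66984262016163 - 3.89629944704381*w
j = 1.81512122501063 - 4.23528285835815*w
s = 0.77711612079966*w - 0.333049766056997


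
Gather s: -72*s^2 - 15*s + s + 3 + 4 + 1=-72*s^2 - 14*s + 8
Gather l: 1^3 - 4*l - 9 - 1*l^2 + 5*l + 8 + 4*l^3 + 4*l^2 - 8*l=4*l^3 + 3*l^2 - 7*l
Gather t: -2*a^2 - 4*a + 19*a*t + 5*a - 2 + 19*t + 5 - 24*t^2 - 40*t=-2*a^2 + a - 24*t^2 + t*(19*a - 21) + 3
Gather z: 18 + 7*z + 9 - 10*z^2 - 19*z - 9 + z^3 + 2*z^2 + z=z^3 - 8*z^2 - 11*z + 18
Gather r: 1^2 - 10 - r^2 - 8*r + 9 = -r^2 - 8*r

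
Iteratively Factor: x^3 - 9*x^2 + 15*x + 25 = (x + 1)*(x^2 - 10*x + 25) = (x - 5)*(x + 1)*(x - 5)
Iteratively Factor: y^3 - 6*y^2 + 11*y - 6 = (y - 2)*(y^2 - 4*y + 3) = (y - 3)*(y - 2)*(y - 1)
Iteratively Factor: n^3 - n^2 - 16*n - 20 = (n + 2)*(n^2 - 3*n - 10) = (n + 2)^2*(n - 5)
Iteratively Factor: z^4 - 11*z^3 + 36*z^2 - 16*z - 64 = (z - 4)*(z^3 - 7*z^2 + 8*z + 16) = (z - 4)^2*(z^2 - 3*z - 4) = (z - 4)^3*(z + 1)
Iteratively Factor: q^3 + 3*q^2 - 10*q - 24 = (q - 3)*(q^2 + 6*q + 8) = (q - 3)*(q + 2)*(q + 4)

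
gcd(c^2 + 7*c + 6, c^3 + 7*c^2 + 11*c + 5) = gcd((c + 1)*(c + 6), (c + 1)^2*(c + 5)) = c + 1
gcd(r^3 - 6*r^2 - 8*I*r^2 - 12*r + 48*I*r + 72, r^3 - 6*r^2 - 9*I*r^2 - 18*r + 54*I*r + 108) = r^2 + r*(-6 - 6*I) + 36*I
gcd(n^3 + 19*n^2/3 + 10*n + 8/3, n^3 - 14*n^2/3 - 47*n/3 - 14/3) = n^2 + 7*n/3 + 2/3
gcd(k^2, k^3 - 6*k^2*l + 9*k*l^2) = k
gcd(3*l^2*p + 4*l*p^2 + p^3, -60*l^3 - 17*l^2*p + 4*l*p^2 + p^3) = 3*l + p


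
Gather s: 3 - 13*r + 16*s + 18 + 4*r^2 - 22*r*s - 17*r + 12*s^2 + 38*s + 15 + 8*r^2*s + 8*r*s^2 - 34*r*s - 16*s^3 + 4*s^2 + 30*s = 4*r^2 - 30*r - 16*s^3 + s^2*(8*r + 16) + s*(8*r^2 - 56*r + 84) + 36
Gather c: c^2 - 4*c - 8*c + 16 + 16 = c^2 - 12*c + 32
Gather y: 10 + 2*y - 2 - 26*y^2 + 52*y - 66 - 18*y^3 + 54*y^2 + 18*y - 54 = -18*y^3 + 28*y^2 + 72*y - 112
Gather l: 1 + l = l + 1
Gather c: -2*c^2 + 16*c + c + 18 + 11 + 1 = -2*c^2 + 17*c + 30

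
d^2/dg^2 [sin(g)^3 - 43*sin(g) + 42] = (49 - 9*sin(g)^2)*sin(g)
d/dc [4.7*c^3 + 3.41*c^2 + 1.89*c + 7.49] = 14.1*c^2 + 6.82*c + 1.89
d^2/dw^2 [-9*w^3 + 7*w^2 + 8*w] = 14 - 54*w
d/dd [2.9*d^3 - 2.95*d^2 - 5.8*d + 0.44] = 8.7*d^2 - 5.9*d - 5.8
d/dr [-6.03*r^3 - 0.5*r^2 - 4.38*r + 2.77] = -18.09*r^2 - 1.0*r - 4.38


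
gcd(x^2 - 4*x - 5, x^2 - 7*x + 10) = x - 5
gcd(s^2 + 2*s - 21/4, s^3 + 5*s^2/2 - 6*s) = s - 3/2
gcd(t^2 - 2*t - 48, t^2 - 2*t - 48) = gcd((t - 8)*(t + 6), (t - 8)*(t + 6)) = t^2 - 2*t - 48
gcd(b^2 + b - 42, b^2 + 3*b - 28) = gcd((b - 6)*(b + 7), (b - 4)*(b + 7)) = b + 7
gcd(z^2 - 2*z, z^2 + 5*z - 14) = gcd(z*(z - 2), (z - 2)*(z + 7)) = z - 2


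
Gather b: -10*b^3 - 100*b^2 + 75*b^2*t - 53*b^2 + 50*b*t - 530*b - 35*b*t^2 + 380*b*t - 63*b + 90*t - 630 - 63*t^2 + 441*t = -10*b^3 + b^2*(75*t - 153) + b*(-35*t^2 + 430*t - 593) - 63*t^2 + 531*t - 630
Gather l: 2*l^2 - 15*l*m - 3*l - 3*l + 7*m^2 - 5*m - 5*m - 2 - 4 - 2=2*l^2 + l*(-15*m - 6) + 7*m^2 - 10*m - 8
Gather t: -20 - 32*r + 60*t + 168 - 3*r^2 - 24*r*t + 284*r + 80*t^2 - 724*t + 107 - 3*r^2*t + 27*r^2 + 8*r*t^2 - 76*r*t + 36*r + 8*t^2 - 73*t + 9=24*r^2 + 288*r + t^2*(8*r + 88) + t*(-3*r^2 - 100*r - 737) + 264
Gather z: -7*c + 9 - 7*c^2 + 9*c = -7*c^2 + 2*c + 9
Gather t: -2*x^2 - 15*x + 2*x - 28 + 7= -2*x^2 - 13*x - 21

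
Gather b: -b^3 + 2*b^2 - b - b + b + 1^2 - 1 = -b^3 + 2*b^2 - b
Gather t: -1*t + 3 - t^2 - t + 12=-t^2 - 2*t + 15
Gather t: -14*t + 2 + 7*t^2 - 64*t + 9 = 7*t^2 - 78*t + 11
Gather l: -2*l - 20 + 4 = -2*l - 16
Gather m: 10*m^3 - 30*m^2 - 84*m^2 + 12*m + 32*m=10*m^3 - 114*m^2 + 44*m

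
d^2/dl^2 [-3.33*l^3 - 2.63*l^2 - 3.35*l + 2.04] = -19.98*l - 5.26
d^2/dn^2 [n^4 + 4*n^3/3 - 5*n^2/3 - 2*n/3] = 12*n^2 + 8*n - 10/3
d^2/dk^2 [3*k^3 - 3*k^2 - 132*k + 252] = 18*k - 6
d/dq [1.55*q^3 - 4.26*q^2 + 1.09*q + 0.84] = 4.65*q^2 - 8.52*q + 1.09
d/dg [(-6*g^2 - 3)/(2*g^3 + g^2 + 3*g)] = 3*(4*g^4 + 2*g + 3)/(g^2*(4*g^4 + 4*g^3 + 13*g^2 + 6*g + 9))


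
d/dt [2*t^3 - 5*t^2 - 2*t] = 6*t^2 - 10*t - 2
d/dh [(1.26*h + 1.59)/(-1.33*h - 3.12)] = (-2.415945*h - 5.66748)/(1.33*h + 3.12)^3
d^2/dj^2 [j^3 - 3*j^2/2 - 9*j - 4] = 6*j - 3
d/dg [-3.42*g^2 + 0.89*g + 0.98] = 0.89 - 6.84*g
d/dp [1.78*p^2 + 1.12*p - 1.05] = 3.56*p + 1.12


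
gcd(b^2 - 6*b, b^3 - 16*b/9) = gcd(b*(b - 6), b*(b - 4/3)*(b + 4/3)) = b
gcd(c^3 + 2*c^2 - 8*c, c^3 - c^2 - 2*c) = c^2 - 2*c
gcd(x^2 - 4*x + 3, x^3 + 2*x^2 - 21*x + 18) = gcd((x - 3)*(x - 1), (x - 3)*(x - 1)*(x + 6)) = x^2 - 4*x + 3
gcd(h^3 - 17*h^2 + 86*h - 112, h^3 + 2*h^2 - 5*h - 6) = h - 2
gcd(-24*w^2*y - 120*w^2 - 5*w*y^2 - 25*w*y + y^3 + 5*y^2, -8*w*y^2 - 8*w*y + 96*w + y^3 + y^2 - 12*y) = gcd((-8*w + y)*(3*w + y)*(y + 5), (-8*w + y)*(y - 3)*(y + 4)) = -8*w + y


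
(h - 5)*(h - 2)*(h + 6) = h^3 - h^2 - 32*h + 60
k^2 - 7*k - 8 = (k - 8)*(k + 1)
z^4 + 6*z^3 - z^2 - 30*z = z*(z - 2)*(z + 3)*(z + 5)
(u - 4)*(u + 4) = u^2 - 16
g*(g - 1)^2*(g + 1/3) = g^4 - 5*g^3/3 + g^2/3 + g/3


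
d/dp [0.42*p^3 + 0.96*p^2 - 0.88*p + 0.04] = 1.26*p^2 + 1.92*p - 0.88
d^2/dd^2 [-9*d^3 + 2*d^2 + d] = 4 - 54*d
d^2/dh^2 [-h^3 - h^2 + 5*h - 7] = -6*h - 2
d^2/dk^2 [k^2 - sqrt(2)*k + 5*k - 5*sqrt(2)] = 2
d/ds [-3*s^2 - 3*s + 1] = -6*s - 3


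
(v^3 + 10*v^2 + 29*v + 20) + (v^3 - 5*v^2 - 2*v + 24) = 2*v^3 + 5*v^2 + 27*v + 44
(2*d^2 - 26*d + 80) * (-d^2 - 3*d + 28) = -2*d^4 + 20*d^3 + 54*d^2 - 968*d + 2240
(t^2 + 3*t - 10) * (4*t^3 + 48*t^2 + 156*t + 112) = 4*t^5 + 60*t^4 + 260*t^3 + 100*t^2 - 1224*t - 1120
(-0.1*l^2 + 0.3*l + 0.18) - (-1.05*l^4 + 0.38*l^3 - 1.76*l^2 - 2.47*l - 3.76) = 1.05*l^4 - 0.38*l^3 + 1.66*l^2 + 2.77*l + 3.94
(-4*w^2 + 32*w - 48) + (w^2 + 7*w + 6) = -3*w^2 + 39*w - 42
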